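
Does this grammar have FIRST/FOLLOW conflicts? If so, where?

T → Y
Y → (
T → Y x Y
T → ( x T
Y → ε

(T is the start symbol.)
Nullable non-terminals: T, Y.
FIRST sets used below: FIRST(Y) = { '(', ε }

T: nullable alternative(s) T → Y; FOLLOW(T) = { $ }
  T → Y: FIRST \ {ε} = { '(' } — this is the only nullable alternative, skip
  T → Y x Y: FIRST \ {ε} = { '(', 'x' } — disjoint from FOLLOW(T)
  T → ( x T: FIRST \ {ε} = { '(' } — disjoint from FOLLOW(T)

Y: nullable alternative(s) Y → ε; FOLLOW(Y) = { $, 'x' }
  Y → (: FIRST \ {ε} = { '(' } — disjoint from FOLLOW(Y)
  Y → ε: FIRST \ {ε} = { } — this is the only nullable alternative, skip

No FIRST/FOLLOW conflicts found.

Answer: No FIRST/FOLLOW conflicts.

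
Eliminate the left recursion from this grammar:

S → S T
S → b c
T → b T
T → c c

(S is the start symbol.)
S is directly left-recursive. The standard transformation for
  A → A α₁ | ... | A α_m | β₁ | ... | β_n
is
  A  → β₁ A' | ... | β_n A'
  A' → α₁ A' | ... | α_m A' | ε

S → b c becomes S → b c S'
S → S T becomes S' → T S'
Add S' → ε

Productions for other non-terminals are unchanged:
  T → b T
  T → c c

Resulting grammar:
S → b c S'
S' → T S'
S' → ε
T → b T
T → c c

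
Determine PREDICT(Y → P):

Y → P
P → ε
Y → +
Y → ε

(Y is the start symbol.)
PREDICT(Y → P) = (FIRST(RHS) \ {ε}) ∪ (FOLLOW(Y) if ε ∈ FIRST(RHS), i.e. RHS ⇒* ε)
FIRST(P) = { ε }
FIRST(P) = { ε }
ε ∈ FIRST(P) (the right-hand side is nullable), so add FOLLOW(Y) = { $ }
PREDICT(Y → P) = { $ }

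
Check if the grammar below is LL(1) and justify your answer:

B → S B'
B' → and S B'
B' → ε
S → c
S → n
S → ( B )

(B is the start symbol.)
Relevant sets:
  FOLLOW(B') = { $, ')' }

For B':
  PREDICT(B' → and S B') = { 'and' }
  PREDICT(B' → ε) = { $, ')' }
For S:
  PREDICT(S → c) = { 'c' }
  PREDICT(S → n) = { 'n' }
  PREDICT(S → '(' B ')') = { '(' }
B has a single production, so nothing to check there.

All predict sets are disjoint. The grammar IS LL(1).

Answer: Yes, the grammar is LL(1).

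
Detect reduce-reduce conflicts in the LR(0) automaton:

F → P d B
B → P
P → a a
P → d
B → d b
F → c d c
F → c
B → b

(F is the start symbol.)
No reduce-reduce conflicts

A reduce-reduce conflict occurs when an LR(0) state has two complete items [A → α .] and [B → β .] — both call for a reduction, and with no lookahead the parser cannot choose between them.

Augment with F' → F and build the canonical LR(0) collection (I0 = CLOSURE({[F' → . F]}), then GOTO on every symbol after a dot until no new states appear). It has 15 states:
  I0: { [F → . P d B], [F → . c d c], [F → . c], [F' → . F], [P → . a a], [P → . d] }  — shift
  I1: { [F' → F .] }  — accept
  I2: { [F → P . d B] }  — shift
  I3: { [P → a . a] }  — shift
  I4: { [F → c . d c], [F → c .] }  — shift, reduce
  I5: { [P → d .] }  — reduce
  I6: { [F → c d . c] }  — shift
  I7: { [F → c d c .] }  — reduce
  I8: { [P → a a .] }  — reduce
  I9: { [B → . P], [B → . b], [B → . d b], [F → P d . B], [P → . a a], [P → . d] }  — shift
  I10: { [F → P d B .] }  — reduce
  I11: { [B → P .] }  — reduce
  I12: { [B → b .] }  — reduce
  I13: { [B → d . b], [P → d .] }  — shift, reduce
  I14: { [B → d b .] }  — reduce

No state contains more than one complete item.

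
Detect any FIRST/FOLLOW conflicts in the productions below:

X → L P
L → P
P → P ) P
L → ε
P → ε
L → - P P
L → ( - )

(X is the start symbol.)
Yes. L → P with FOLLOW(L) on { ')' }; P → P ')' P with FOLLOW(P) on { ')' }

Nullable non-terminals: L, P, X.
FIRST sets used below: FIRST(P) = { ')', ε }

L: nullable alternative(s) L → P, L → ε; FOLLOW(L) = { $, ')' }
  L → P: FIRST \ {ε} = { ')' } — overlaps FOLLOW(L) on { ')' }: CONFLICT
  L → ε: FIRST \ {ε} = { } — disjoint from FOLLOW(L)
  L → - P P: FIRST \ {ε} = { '-' } — disjoint from FOLLOW(L)
  L → ( - ): FIRST \ {ε} = { '(' } — disjoint from FOLLOW(L)

P: nullable alternative(s) P → ε; FOLLOW(P) = { $, ')' }
  P → P ) P: FIRST \ {ε} = { ')' } — overlaps FOLLOW(P) on { ')' }: CONFLICT
  P → ε: FIRST \ {ε} = { } — this is the only nullable alternative, skip
X has a nullable alternative but only one production, so nothing to check.

So the grammar has 2 FIRST/FOLLOW conflicts (marked CONFLICT above).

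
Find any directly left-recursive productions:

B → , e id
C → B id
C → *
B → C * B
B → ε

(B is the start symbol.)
No direct left recursion

B → , e id: starts with ','
C → B id: starts with B
C → *: starts with '*'
B → C * B: starts with C
B → ε: starts with ε

No direct left recursion found.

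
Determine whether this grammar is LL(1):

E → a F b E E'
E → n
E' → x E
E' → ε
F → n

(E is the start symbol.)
No. Predict set conflict for E': { 'x' }

A grammar is LL(1) if for each non-terminal N with multiple productions, the predict sets of those productions are pairwise disjoint, where PREDICT(N → α) = (FIRST(α) \ {ε}) ∪ (FOLLOW(N) if α ⇒* ε).

Relevant sets:
  FOLLOW(E') = { $, 'x' }

For E:
  PREDICT(E → a F b E E') = { 'a' }
  PREDICT(E → n) = { 'n' }
For E':
  PREDICT(E' → x E) = { 'x' }
  PREDICT(E' → ε) = { $, 'x' }
F has a single production, so nothing to check there.

Conflict found: Predict set conflict for E': { 'x' }
The grammar is NOT LL(1).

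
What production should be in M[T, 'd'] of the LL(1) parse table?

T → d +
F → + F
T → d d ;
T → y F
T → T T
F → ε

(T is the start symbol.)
T → d +, T → d d ;, T → T T

To find M[T, 'd'], we find productions for T where 'd' is in the predict set (PREDICT(N → α) = (FIRST(α) \ {ε}) ∪ (FOLLOW(N) if α ⇒* ε)).

Relevant sets:
  FIRST(T) = { 'd', 'y' }

T → d +: PREDICT = { 'd' }
  'd' is in predict set, so this production goes in M[T, 'd']
T → d d ;: PREDICT = { 'd' }
  'd' is in predict set, so this production goes in M[T, 'd']
T → y F: PREDICT = { 'y' }
T → T T: PREDICT = { 'd', 'y' }
  'd' is in predict set, so this production goes in M[T, 'd']

M[T, 'd'] = T → d +, T → d d ;, T → T T  (a multiply-defined cell — the grammar is not LL(1))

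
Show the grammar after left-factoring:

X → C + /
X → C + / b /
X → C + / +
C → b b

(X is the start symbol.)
Left-factoring transforms A → αβ₁ | αβ₂ into A → αA' and A' → β₁ | β₂
(α is the longest common prefix among the alternatives). Repeat until
no nonterminal has two alternatives with a common prefix.

Round 1: X has alternatives sharing prefix 'C + /'. Introduce X': X → C + / X'
  Add: X' → ε
  Add: X' → b /
  Add: X' → +

No remaining common prefixes — done.

Resulting grammar:
X → C + / X'
X' → ε
X' → b /
X' → +
C → b b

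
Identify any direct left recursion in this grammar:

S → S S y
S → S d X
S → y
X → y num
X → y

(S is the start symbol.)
S → S S y: LEFT RECURSIVE (starts with S)
S → S d X: LEFT RECURSIVE (starts with S)
S → y: starts with y
X → y num: starts with y
X → y: starts with y

The grammar has direct left recursion on: S.

Answer: Yes, S is left-recursive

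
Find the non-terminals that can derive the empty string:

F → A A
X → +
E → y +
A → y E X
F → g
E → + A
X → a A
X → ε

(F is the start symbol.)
ε-productions: X → ε
So X is immediately nullable.
No further non-terminal can be added: every production for the remaining non-terminals contains a terminal or a non-nullable non-terminal.
Nullable = { 'X' }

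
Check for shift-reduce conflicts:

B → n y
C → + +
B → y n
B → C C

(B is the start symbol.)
No shift-reduce conflicts

Augment with B' → B and build the canonical LR(0) collection (I0 = CLOSURE({[B' → . B]}), then GOTO on every symbol after a dot until no new states appear). It has 10 states:
  I0: { [B → . C C], [B → . n y], [B → . y n], [B' → . B], [C → . + +] }  — shift
  I1: { [C → + . +] }  — shift
  I2: { [B' → B .] }  — accept
  I3: { [B → C . C], [C → . + +] }  — shift
  I4: { [B → n . y] }  — shift
  I5: { [B → y . n] }  — shift
  I6: { [B → y n .] }  — reduce
  I7: { [B → n y .] }  — reduce
  I8: { [B → C C .] }  — reduce
  I9: { [C → + + .] }  — reduce

No state contains both a complete item and a shift item.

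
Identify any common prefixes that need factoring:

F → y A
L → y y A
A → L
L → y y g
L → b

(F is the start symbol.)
Left-factoring is needed when two productions for the same non-terminal
share a common prefix on the right-hand side.

Productions for L:
  L → y y A
  L → y y g
  L → b

Found common prefix 'y y' in productions for L

Answer: Yes, L has productions with common prefix 'y y'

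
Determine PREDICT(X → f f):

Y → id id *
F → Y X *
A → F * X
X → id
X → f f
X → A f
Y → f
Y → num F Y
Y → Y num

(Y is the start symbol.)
{ 'f' }

PREDICT(X → f f) = (FIRST(RHS) \ {ε}) ∪ (FOLLOW(X) if ε ∈ FIRST(RHS), i.e. RHS ⇒* ε)
FIRST(f f) = { 'f' }
ε ∉ FIRST(f f), so FOLLOW(X) is not added.
PREDICT(X → f f) = { 'f' }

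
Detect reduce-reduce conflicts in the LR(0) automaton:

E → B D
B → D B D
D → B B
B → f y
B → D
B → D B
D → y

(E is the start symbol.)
Yes — I9: [B → D .] vs [B → D B D .]; I10: [B → D .] vs [E → B D .]

A reduce-reduce conflict occurs when an LR(0) state has two complete items [A → α .] and [B → β .] — both call for a reduction, and with no lookahead the parser cannot choose between them.

Augment with E' → E and build the canonical LR(0) collection (I0 = CLOSURE({[E' → . E]}), then GOTO on every symbol after a dot until no new states appear). It has 11 states:
  I0: { [B → . D B D], [B → . D B], [B → . D], [B → . f y], [D → . B B], [D → . y], [E → . B D], [E' → . E] }  — shift
  I1: { [B → . D B D], [B → . D B], [B → . D], [B → . f y], [D → . B B], [D → . y], [D → B . B], [E → B . D] }  — shift
  I2: { [B → . D B D], [B → . D B], [B → . D], [B → . f y], [B → D . B D], [B → D . B], [B → D .], [D → . B B], [D → . y] }  — shift, reduce
  I3: { [E' → E .] }  — accept
  I4: { [B → f . y] }  — shift
  I5: { [D → y .] }  — reduce
  I6: { [B → f y .] }  — reduce
  I7: { [B → . D B D], [B → . D B], [B → . D], [B → . f y], [B → D B . D], [B → D B .], [D → . B B], [D → . y], [D → B . B] }  — shift, reduce
  I8: { [B → . D B D], [B → . D B], [B → . D], [B → . f y], [D → . B B], [D → . y], [D → B . B], [D → B B .] }  — shift, reduce
  I9: { [B → . D B D], [B → . D B], [B → . D], [B → . f y], [B → D . B D], [B → D . B], [B → D .], [B → D B D .], [D → . B B], [D → . y] }  — shift, 2 reduces
  I10: { [B → . D B D], [B → . D B], [B → . D], [B → . f y], [B → D . B D], [B → D . B], [B → D .], [D → . B B], [D → . y], [E → B D .] }  — shift, 2 reduces

I9 contains complete items [B → D .], [B → D B D .] — reduce-reduce conflict.
I10 contains complete items [B → D .], [E → B D .] — reduce-reduce conflict.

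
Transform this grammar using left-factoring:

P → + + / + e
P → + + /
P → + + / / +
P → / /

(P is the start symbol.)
Left-factoring transforms A → αβ₁ | αβ₂ into A → αA' and A' → β₁ | β₂
(α is the longest common prefix among the alternatives). Repeat until
no nonterminal has two alternatives with a common prefix.

Round 1: P has alternatives sharing prefix '+ + /'. Introduce P': P → + + / P'
  Add: P' → + e
  Add: P' → ε
  Add: P' → / +

No remaining common prefixes — done.

Resulting grammar:
P → + + / P'
P' → + e
P' → ε
P' → / +
P → / /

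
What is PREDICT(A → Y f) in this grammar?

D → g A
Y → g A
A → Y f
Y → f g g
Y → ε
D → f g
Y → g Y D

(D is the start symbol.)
PREDICT(A → Y f) = (FIRST(RHS) \ {ε}) ∪ (FOLLOW(A) if ε ∈ FIRST(RHS), i.e. RHS ⇒* ε)
FIRST(Y) = { 'f', 'g', ε }
FIRST(Y f) = { 'f', 'g' }
ε ∉ FIRST(Y f), so FOLLOW(A) is not added.
PREDICT(A → Y f) = { 'f', 'g' }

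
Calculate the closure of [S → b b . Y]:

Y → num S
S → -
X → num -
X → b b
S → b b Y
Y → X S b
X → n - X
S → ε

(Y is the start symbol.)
{ [S → b b . Y], [X → . b b], [X → . n - X], [X → . num -], [Y → . X S b], [Y → . num S] }

To compute CLOSURE, for each item [A → α.Bβ] where B is a non-terminal, add [B → .γ] for all productions B → γ; repeat for the newly added items until nothing changes.

Start with: [S → b b . Y]
  [S → b b . Y] has the dot before Y: add [Y → . num S], [Y → . X S b]
  [Y → . X S b] has the dot before X: add [X → . num -], [X → . b b], [X → . n - X]
No further items can be added.

CLOSURE = { [S → b b . Y], [X → . b b], [X → . n - X], [X → . num -], [Y → . X S b], [Y → . num S] }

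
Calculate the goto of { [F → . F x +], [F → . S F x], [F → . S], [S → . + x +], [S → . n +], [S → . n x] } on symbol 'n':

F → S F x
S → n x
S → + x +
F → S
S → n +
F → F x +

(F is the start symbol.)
GOTO(I, 'n') = CLOSURE({ [A → αX.β] : [A → α.Xβ] ∈ I, X = 'n' })

Items with dot before 'n', with the dot advanced:
  [S → . n +] → [S → n . +]
  [S → . n x] → [S → n . x]
Closure adds nothing (no advanced item has the dot before a non-terminal).

GOTO = { [S → n . +], [S → n . x] }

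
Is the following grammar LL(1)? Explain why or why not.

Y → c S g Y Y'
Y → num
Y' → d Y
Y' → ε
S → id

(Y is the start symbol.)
Relevant sets:
  FOLLOW(Y') = { $, 'd' }

For Y:
  PREDICT(Y → c S g Y Y') = { 'c' }
  PREDICT(Y → num) = { 'num' }
For Y':
  PREDICT(Y' → d Y) = { 'd' }
  PREDICT(Y' → ε) = { $, 'd' }
S has a single production, so nothing to check there.

Conflict found: Predict set conflict for Y': { 'd' }
The grammar is NOT LL(1).

Answer: No. Predict set conflict for Y': { 'd' }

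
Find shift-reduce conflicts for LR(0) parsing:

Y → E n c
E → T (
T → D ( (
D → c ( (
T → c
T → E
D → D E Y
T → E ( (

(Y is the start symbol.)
A shift-reduce conflict occurs when an LR(0) state has both:
  - a complete (reduce) item [A → α .] (dot at the end), and
  - a shift item [B → β . c γ] (dot before a terminal).

Augment with Y' → Y and build the canonical LR(0) collection (I0 = CLOSURE({[Y' → . Y]}), then GOTO on every symbol after a dot until no new states appear). It has 17 states:
  I0: { [D → . D E Y], [D → . c ( (], [E → . T (], [T → . D ( (], [T → . E ( (], [T → . E], [T → . c], [Y → . E n c], [Y' → . Y] }  — shift
  I1: { [D → . D E Y], [D → . c ( (], [D → D . E Y], [E → . T (], [T → . D ( (], [T → . E ( (], [T → . E], [T → . c], [T → D . ( (] }  — shift
  I2: { [T → E . ( (], [T → E .], [Y → E . n c] }  — shift, reduce
  I3: { [E → T . (] }  — shift
  I4: { [Y' → Y .] }  — accept
  I5: { [D → c . ( (], [T → c .] }  — shift, reduce
  I6: { [D → c ( . (] }  — shift
  I7: { [D → c ( ( .] }  — reduce
  I8: { [E → T ( .] }  — reduce
  I9: { [T → E ( . (] }  — shift
  I10: { [Y → E n . c] }  — shift
  I11: { [Y → E n c .] }  — reduce
  I12: { [T → E ( ( .] }  — reduce
  I13: { [T → D ( . (] }  — shift
  I14: { [D → . D E Y], [D → . c ( (], [D → D E . Y], [E → . T (], [T → . D ( (], [T → . E ( (], [T → . E], [T → . c], [T → E . ( (], [T → E .], [Y → . E n c] }  — shift, reduce
  I15: { [D → D E Y .] }  — reduce
  I16: { [T → D ( ( .] }  — reduce

I2 contains reduce item [T → E .] and shift items [T → E . ( (], [Y → E . n c] — shift-reduce conflict.
I5 contains reduce item [T → c .] and shift item [D → c . ( (] — shift-reduce conflict.
I14 contains reduce item [T → E .] and shift items [D → . c ( (], [T → E . ( (], [T → . c] — shift-reduce conflict.

Answer: Yes — I2: [T → E .] vs [T → E . ( (]; I5: [T → c .] vs [D → c . ( (]; I14: [T → E .] vs [D → . c ( (]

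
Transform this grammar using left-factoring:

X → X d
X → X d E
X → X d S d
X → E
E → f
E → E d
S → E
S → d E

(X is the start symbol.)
X → X d X'
X' → ε
X' → E
X' → S d
X → E
E → f
E → E d
S → E
S → d E

Left-factoring transforms A → αβ₁ | αβ₂ into A → αA' and A' → β₁ | β₂
(α is the longest common prefix among the alternatives). Repeat until
no nonterminal has two alternatives with a common prefix.

Round 1: X has alternatives sharing prefix 'X d'. Introduce X': X → X d X'
  Add: X' → ε
  Add: X' → E
  Add: X' → S d

No remaining common prefixes — done.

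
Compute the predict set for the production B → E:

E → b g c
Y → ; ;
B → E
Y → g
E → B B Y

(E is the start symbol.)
{ 'b' }

PREDICT(B → E) = (FIRST(RHS) \ {ε}) ∪ (FOLLOW(B) if ε ∈ FIRST(RHS), i.e. RHS ⇒* ε)
FIRST(E) = { 'b' }
FIRST(E) = { 'b' }
ε ∉ FIRST(E), so FOLLOW(B) is not added.
PREDICT(B → E) = { 'b' }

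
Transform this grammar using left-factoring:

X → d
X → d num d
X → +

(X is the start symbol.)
Left-factoring transforms A → αβ₁ | αβ₂ into A → αA' and A' → β₁ | β₂
(α is the longest common prefix among the alternatives). Repeat until
no nonterminal has two alternatives with a common prefix.

Round 1: X has alternatives sharing prefix 'd'. Introduce X': X → d X'
  Add: X' → ε
  Add: X' → num d

No remaining common prefixes — done.

Resulting grammar:
X → d X'
X' → ε
X' → num d
X → +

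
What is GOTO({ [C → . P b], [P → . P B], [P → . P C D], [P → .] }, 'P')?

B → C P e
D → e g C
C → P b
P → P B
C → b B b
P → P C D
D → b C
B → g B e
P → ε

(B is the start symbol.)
GOTO(I, 'P') = CLOSURE({ [A → αX.β] : [A → α.Xβ] ∈ I, X = 'P' })

Items with dot before 'P', with the dot advanced:
  [C → . P b] → [C → P . b]
  [P → . P B] → [P → P . B]
  [P → . P C D] → [P → P . C D]
Closure of the advanced items:
  [P → P . B] has the dot before B: add [B → . C P e], [B → . g B e]
  [P → P . C D] has the dot before C: add [C → . P b], [C → . b B b]
  [C → . P b] has the dot before P: add [P → . P B], [P → . P C D], [P → .]

GOTO = { [B → . C P e], [B → . g B e], [C → . P b], [C → . b B b], [C → P . b], [P → . P B], [P → . P C D], [P → .], [P → P . B], [P → P . C D] }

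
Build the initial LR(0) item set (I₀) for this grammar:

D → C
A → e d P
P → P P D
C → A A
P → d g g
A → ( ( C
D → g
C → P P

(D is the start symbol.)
First, augment the grammar with D' → D
I₀ = CLOSURE({ [D' → . D] }):
  [D' → . D] has the dot before D: add [D → . C], [D → . g]
  [D → . C] has the dot before C: add [C → . A A], [C → . P P]
  [C → . A A] has the dot before A: add [A → . e d P], [A → . ( ( C]
  [C → . P P] has the dot before P: add [P → . P P D], [P → . d g g]
No further items can be added.

I₀ = { [A → . ( ( C], [A → . e d P], [C → . A A], [C → . P P], [D → . C], [D → . g], [D' → . D], [P → . P P D], [P → . d g g] }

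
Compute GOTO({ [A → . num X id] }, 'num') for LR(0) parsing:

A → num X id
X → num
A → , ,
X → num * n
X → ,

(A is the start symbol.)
{ [A → num . X id], [X → . ,], [X → . num * n], [X → . num] }

GOTO(I, 'num') = CLOSURE({ [A → αX.β] : [A → α.Xβ] ∈ I, X = 'num' })

Items with dot before 'num', with the dot advanced:
  [A → . num X id] → [A → num . X id]
Closure of the advanced items:
  [A → num . X id] has the dot before X: add [X → . num], [X → . num * n], [X → . ,]

GOTO = { [A → num . X id], [X → . ,], [X → . num * n], [X → . num] }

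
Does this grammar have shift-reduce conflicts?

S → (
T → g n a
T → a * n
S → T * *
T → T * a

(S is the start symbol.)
A shift-reduce conflict occurs when an LR(0) state has both:
  - a complete (reduce) item [A → α .] (dot at the end), and
  - a shift item [B → β . c γ] (dot before a terminal).

Augment with S' → S and build the canonical LR(0) collection (I0 = CLOSURE({[S' → . S]}), then GOTO on every symbol after a dot until no new states appear). It has 13 states:
  I0: { [S → . (], [S → . T * *], [S' → . S], [T → . T * a], [T → . a * n], [T → . g n a] }  — shift
  I1: { [S → ( .] }  — reduce
  I2: { [S' → S .] }  — accept
  I3: { [S → T . * *], [T → T . * a] }  — shift
  I4: { [T → a . * n] }  — shift
  I5: { [T → g . n a] }  — shift
  I6: { [T → g n . a] }  — shift
  I7: { [T → g n a .] }  — reduce
  I8: { [T → a * . n] }  — shift
  I9: { [T → a * n .] }  — reduce
  I10: { [S → T * . *], [T → T * . a] }  — shift
  I11: { [S → T * * .] }  — reduce
  I12: { [T → T * a .] }  — reduce

No state contains both a complete item and a shift item.

Answer: No shift-reduce conflicts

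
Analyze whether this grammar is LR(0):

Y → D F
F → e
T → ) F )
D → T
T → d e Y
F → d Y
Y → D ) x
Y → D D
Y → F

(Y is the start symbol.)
A grammar is LR(0) if no state in the canonical LR(0) collection has:
  - both a shift item (dot before a terminal) and a complete item (shift-reduce conflict), or
  - two or more complete items (reduce-reduce conflict; the accept item [Y' → Y .] counts as a complete item here).

Augment with Y' → Y and build the canonical LR(0) collection (I0 = CLOSURE({[Y' → . Y]}), then GOTO on every symbol after a dot until no new states appear). It has 18 states:
  I0: { [D → . T], [F → . d Y], [F → . e], [T → . ) F )], [T → . d e Y], [Y → . D ) x], [Y → . D D], [Y → . D F], [Y → . F], [Y' → . Y] }  — shift
  I1: { [F → . d Y], [F → . e], [T → ) . F )] }  — shift
  I2: { [D → . T], [F → . d Y], [F → . e], [T → . ) F )], [T → . d e Y], [Y → D . ) x], [Y → D . D], [Y → D . F] }  — shift
  I3: { [Y → F .] }  — reduce
  I4: { [D → T .] }  — reduce
  I5: { [Y' → Y .] }  — accept
  I6: { [D → . T], [F → . d Y], [F → . e], [F → d . Y], [T → . ) F )], [T → . d e Y], [T → d . e Y], [Y → . D ) x], [Y → . D D], [Y → . D F], [Y → . F] }  — shift
  I7: { [F → e .] }  — reduce
  I8: { [F → d Y .] }  — reduce
  I9: { [D → . T], [F → . d Y], [F → . e], [F → e .], [T → . ) F )], [T → . d e Y], [T → d e . Y], [Y → . D ) x], [Y → . D D], [Y → . D F], [Y → . F] }  — shift, reduce
  I10: { [T → d e Y .] }  — reduce
  I11: { [F → . d Y], [F → . e], [T → ) . F )], [Y → D ) . x] }  — shift
  I12: { [Y → D D .] }  — reduce
  I13: { [Y → D F .] }  — reduce
  I14: { [T → ) F . )] }  — shift
  I15: { [D → . T], [F → . d Y], [F → . e], [F → d . Y], [T → . ) F )], [T → . d e Y], [Y → . D ) x], [Y → . D D], [Y → . D F], [Y → . F] }  — shift
  I16: { [Y → D ) x .] }  — reduce
  I17: { [T → ) F ) .] }  — reduce

Conflict in state I9:
  Shift-reduce conflict between [F → e .] and [F → . d Y]
So the grammar is NOT LR(0).

Answer: No. Shift-reduce conflict between [F → e .] and [F → . d Y]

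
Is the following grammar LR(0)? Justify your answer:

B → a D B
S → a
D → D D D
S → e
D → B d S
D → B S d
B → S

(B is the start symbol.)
No. Shift-reduce conflict between [S → a .] and [B → . a D B]

A grammar is LR(0) if no state in the canonical LR(0) collection has:
  - both a shift item (dot before a terminal) and a complete item (shift-reduce conflict), or
  - two or more complete items (reduce-reduce conflict; the accept item [B' → B .] counts as a complete item here).

Augment with B' → B and build the canonical LR(0) collection (I0 = CLOSURE({[B' → . B]}), then GOTO on every symbol after a dot until no new states appear). It has 15 states:
  I0: { [B → . S], [B → . a D B], [B' → . B], [S → . a], [S → . e] }  — shift
  I1: { [B' → B .] }  — accept
  I2: { [B → S .] }  — reduce
  I3: { [B → . S], [B → . a D B], [B → a . D B], [D → . B S d], [D → . B d S], [D → . D D D], [S → . a], [S → . e], [S → a .] }  — shift, reduce
  I4: { [S → e .] }  — reduce
  I5: { [D → B . S d], [D → B . d S], [S → . a], [S → . e] }  — shift
  I6: { [B → . S], [B → . a D B], [B → a D . B], [D → . B S d], [D → . B d S], [D → . D D D], [D → D . D D], [S → . a], [S → . e] }  — shift
  I7: { [B → a D B .], [D → B . S d], [D → B . d S], [S → . a], [S → . e] }  — shift, reduce
  I8: { [B → . S], [B → . a D B], [D → . B S d], [D → . B d S], [D → . D D D], [D → D . D D], [D → D D . D], [S → . a], [S → . e] }  — shift
  I9: { [B → . S], [B → . a D B], [D → . B S d], [D → . B d S], [D → . D D D], [D → D . D D], [D → D D . D], [D → D D D .], [S → . a], [S → . e] }  — shift, reduce
  I10: { [D → B S . d] }  — shift
  I11: { [S → a .] }  — reduce
  I12: { [D → B d . S], [S → . a], [S → . e] }  — shift
  I13: { [D → B d S .] }  — reduce
  I14: { [D → B S d .] }  — reduce

Conflict in state I3:
  Shift-reduce conflict between [S → a .] and [B → . a D B]
So the grammar is NOT LR(0).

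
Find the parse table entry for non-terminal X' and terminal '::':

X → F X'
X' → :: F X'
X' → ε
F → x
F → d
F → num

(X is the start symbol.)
X' → :: F X'

To find M[X', '::'], we find productions for X' where '::' is in the predict set (PREDICT(N → α) = (FIRST(α) \ {ε}) ∪ (FOLLOW(N) if α ⇒* ε)).

Relevant sets:
  FOLLOW(X') = { $ }

X' → :: F X': PREDICT = { '::' }
  '::' is in predict set, so this production goes in M[X', '::']
X' → ε: PREDICT = { $ }

M[X', '::'] = X' → :: F X'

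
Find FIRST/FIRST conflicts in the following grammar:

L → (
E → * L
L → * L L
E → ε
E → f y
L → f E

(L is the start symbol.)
No FIRST/FIRST conflicts.

A FIRST/FIRST conflict occurs when two productions N → α and N → β for the same non-terminal have FIRST(α) ∩ FIRST(β) ≠ ∅ (with ε ∈ FIRST of a nullable right-hand side, so two nullable alternatives also conflict).

Productions for L:
  L → (: FIRST = { '(' }
  L → * L L: FIRST = { '*' }
  L → f E: FIRST = { 'f' }
Productions for E:
  E → * L: FIRST = { '*' }
  E → ε: FIRST = { ε }
  E → f y: FIRST = { 'f' }

All alternatives of each non-terminal have pairwise disjoint FIRST sets.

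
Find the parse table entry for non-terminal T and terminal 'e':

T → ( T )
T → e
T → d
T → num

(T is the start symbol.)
T → e

To find M[T, 'e'], we find productions for T where 'e' is in the predict set (PREDICT(N → α) = (FIRST(α) \ {ε}) ∪ (FOLLOW(N) if α ⇒* ε)).

T → ( T ): PREDICT = { '(' }
T → e: PREDICT = { 'e' }
  'e' is in predict set, so this production goes in M[T, 'e']
T → d: PREDICT = { 'd' }
T → num: PREDICT = { 'num' }

M[T, 'e'] = T → e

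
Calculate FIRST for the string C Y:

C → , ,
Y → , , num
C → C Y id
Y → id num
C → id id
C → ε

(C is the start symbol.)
{ ',', 'id' }

FIRST sets of the non-terminals involved (from the grammar, by fixed-point iteration):
  FIRST(C) = { ',', 'id', ε }
  FIRST(Y) = { ',', 'id' }

To compute FIRST(C Y), process the symbols left to right:
Symbol C is a non-terminal. Add FIRST(C) \ {ε} = { ',', 'id' }
C is nullable (ε ∈ FIRST(C)), continue to the next symbol.
Symbol Y is a non-terminal. Add FIRST(Y) \ {ε} = { ',', 'id' }
Y is not nullable (ε ∉ FIRST(Y)), so stop here.
FIRST(C Y) = { ',', 'id' }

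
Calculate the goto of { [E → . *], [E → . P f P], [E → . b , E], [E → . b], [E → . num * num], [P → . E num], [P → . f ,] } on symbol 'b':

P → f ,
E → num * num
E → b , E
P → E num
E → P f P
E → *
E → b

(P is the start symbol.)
GOTO(I, 'b') = CLOSURE({ [A → αX.β] : [A → α.Xβ] ∈ I, X = 'b' })

Items with dot before 'b', with the dot advanced:
  [E → . b] → [E → b .]
  [E → . b , E] → [E → b . , E]
Closure adds nothing (no advanced item has the dot before a non-terminal).

GOTO = { [E → b . , E], [E → b .] }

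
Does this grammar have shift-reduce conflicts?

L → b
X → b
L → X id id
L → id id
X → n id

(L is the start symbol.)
A shift-reduce conflict occurs when an LR(0) state has both:
  - a complete (reduce) item [A → α .] (dot at the end), and
  - a shift item [B → β . c γ] (dot before a terminal).

Augment with L' → L and build the canonical LR(0) collection (I0 = CLOSURE({[L' → . L]}), then GOTO on every symbol after a dot until no new states appear). It has 10 states:
  I0: { [L → . X id id], [L → . b], [L → . id id], [L' → . L], [X → . b], [X → . n id] }  — shift
  I1: { [L' → L .] }  — accept
  I2: { [L → X . id id] }  — shift
  I3: { [L → b .], [X → b .] }  — 2 reduces
  I4: { [L → id . id] }  — shift
  I5: { [X → n . id] }  — shift
  I6: { [X → n id .] }  — reduce
  I7: { [L → id id .] }  — reduce
  I8: { [L → X id . id] }  — shift
  I9: { [L → X id id .] }  — reduce

No state contains both a complete item and a shift item.

Answer: No shift-reduce conflicts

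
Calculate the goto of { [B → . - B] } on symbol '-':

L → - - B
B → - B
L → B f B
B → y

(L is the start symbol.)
{ [B → - . B], [B → . - B], [B → . y] }

GOTO(I, '-') = CLOSURE({ [A → αX.β] : [A → α.Xβ] ∈ I, X = '-' })

Items with dot before '-', with the dot advanced:
  [B → . - B] → [B → - . B]
Closure of the advanced items:
  [B → - . B] has the dot before B: add [B → . - B], [B → . y]

GOTO = { [B → - . B], [B → . - B], [B → . y] }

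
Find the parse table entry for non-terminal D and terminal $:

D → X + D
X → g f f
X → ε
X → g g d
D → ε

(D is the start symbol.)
To find M[D, $], we find productions for D where $ is in the predict set (PREDICT(N → α) = (FIRST(α) \ {ε}) ∪ (FOLLOW(N) if α ⇒* ε)).

Relevant sets:
  FIRST(X) = { 'g', ε }
  FOLLOW(D) = { $ }

D → X + D: PREDICT = { '+', 'g' }
D → ε: PREDICT = { $ }
  $ is in predict set, so this production goes in M[D, $]

M[D, $] = D → ε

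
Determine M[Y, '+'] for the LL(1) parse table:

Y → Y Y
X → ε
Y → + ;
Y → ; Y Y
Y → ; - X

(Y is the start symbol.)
Y → Y Y, Y → + ;

To find M[Y, '+'], we find productions for Y where '+' is in the predict set (PREDICT(N → α) = (FIRST(α) \ {ε}) ∪ (FOLLOW(N) if α ⇒* ε)).

Relevant sets:
  FIRST(Y) = { '+', ';' }

Y → Y Y: PREDICT = { '+', ';' }
  '+' is in predict set, so this production goes in M[Y, '+']
Y → + ;: PREDICT = { '+' }
  '+' is in predict set, so this production goes in M[Y, '+']
Y → ; Y Y: PREDICT = { ';' }
Y → ; - X: PREDICT = { ';' }

M[Y, '+'] = Y → Y Y, Y → + ;  (a multiply-defined cell — the grammar is not LL(1))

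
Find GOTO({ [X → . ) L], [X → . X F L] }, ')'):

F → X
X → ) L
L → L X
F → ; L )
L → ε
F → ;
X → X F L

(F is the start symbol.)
GOTO(I, ')') = CLOSURE({ [A → αX.β] : [A → α.Xβ] ∈ I, X = ')' })

Items with dot before ')', with the dot advanced:
  [X → . ) L] → [X → ) . L]
Closure of the advanced items:
  [X → ) . L] has the dot before L: add [L → . L X], [L → .]

GOTO = { [L → . L X], [L → .], [X → ) . L] }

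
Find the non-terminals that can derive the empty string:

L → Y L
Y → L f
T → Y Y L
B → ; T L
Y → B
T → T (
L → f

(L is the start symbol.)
There are no ε-productions, so no non-terminal can derive ε.
No non-terminals are nullable.

Answer: None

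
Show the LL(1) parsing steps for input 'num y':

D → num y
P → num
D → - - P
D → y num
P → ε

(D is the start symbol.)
LL(1) parsing maintains a stack (initially the start symbol over $) and the input. At each step: if the stack top is a terminal, match it against the current input token; if it is a non-terminal N, replace it with the RHS of M[N, lookahead] (the unique production whose predict set contains the lookahead).

Stack is shown with the top on the left.

Stack    Input    Action
------------------------
D $      num y $  output D → num y
num y $  num y $  match 'num'
y $      y $      match 'y'
$        $        accept

The string is accepted.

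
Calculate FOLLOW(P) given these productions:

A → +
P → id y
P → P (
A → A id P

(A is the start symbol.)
{ $, '(', 'id' }

To compute FOLLOW(P), find every occurrence of P on a right-hand side N → α P β: add FIRST(β) \ {ε}, and if β is empty or nullable also add FOLLOW(N). Iterate to a fixed point.

In P → P (: P is followed by '(', add FIRST('(') \ {ε} = { '(' }
In A → A id P: P is at the end, add FOLLOW(A)

The FOLLOW sets referred to above (computed the same way, to a fixed point):
  FOLLOW(A) = { $, 'id' }

Taking the union: FOLLOW(P) = { $, '(', 'id' }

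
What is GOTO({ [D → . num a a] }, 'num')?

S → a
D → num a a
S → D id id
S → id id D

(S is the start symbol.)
GOTO(I, 'num') = CLOSURE({ [A → αX.β] : [A → α.Xβ] ∈ I, X = 'num' })

Items with dot before 'num', with the dot advanced:
  [D → . num a a] → [D → num . a a]
Closure adds nothing (no advanced item has the dot before a non-terminal).

GOTO = { [D → num . a a] }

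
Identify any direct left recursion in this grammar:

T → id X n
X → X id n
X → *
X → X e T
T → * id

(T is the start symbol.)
T → id X n: starts with id
X → X id n: LEFT RECURSIVE (starts with X)
X → *: starts with '*'
X → X e T: LEFT RECURSIVE (starts with X)
T → * id: starts with '*'

The grammar has direct left recursion on: X.

Answer: Yes, X is left-recursive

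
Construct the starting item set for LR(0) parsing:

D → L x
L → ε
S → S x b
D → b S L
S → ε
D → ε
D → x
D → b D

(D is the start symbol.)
{ [D → . L x], [D → . b D], [D → . b S L], [D → . x], [D → .], [D' → . D], [L → .] }

First, augment the grammar with D' → D
I₀ = CLOSURE({ [D' → . D] }):
  [D' → . D] has the dot before D: add [D → . L x], [D → . b S L], [D → .], [D → . x], [D → . b D]
  [D → . L x] has the dot before L: add [L → .]
No further items can be added.

I₀ = { [D → . L x], [D → . b D], [D → . b S L], [D → . x], [D → .], [D' → . D], [L → .] }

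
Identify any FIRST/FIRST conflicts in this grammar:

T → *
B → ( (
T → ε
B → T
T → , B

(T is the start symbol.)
No FIRST/FIRST conflicts.

FIRST sets of the non-terminals at (or reachable through a nullable prefix from) the front of some alternative:
  FIRST(T) = { '*', ',', ε }

Productions for T:
  T → *: FIRST = { '*' }
  T → ε: FIRST = { ε }
  T → , B: FIRST = { ',' }
Productions for B:
  B → ( (: FIRST = { '(' }
  B → T: FIRST = { '*', ',', ε }

All alternatives of each non-terminal have pairwise disjoint FIRST sets.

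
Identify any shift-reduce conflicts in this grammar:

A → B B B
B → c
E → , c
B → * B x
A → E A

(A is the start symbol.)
No shift-reduce conflicts

A shift-reduce conflict occurs when an LR(0) state has both:
  - a complete (reduce) item [A → α .] (dot at the end), and
  - a shift item [B → β . c γ] (dot before a terminal).

Augment with A' → A and build the canonical LR(0) collection (I0 = CLOSURE({[A' → . A]}), then GOTO on every symbol after a dot until no new states appear). It has 13 states:
  I0: { [A → . B B B], [A → . E A], [A' → . A], [B → . * B x], [B → . c], [E → . , c] }  — shift
  I1: { [B → * . B x], [B → . * B x], [B → . c] }  — shift
  I2: { [E → , . c] }  — shift
  I3: { [A' → A .] }  — accept
  I4: { [A → B . B B], [B → . * B x], [B → . c] }  — shift
  I5: { [A → . B B B], [A → . E A], [A → E . A], [B → . * B x], [B → . c], [E → . , c] }  — shift
  I6: { [B → c .] }  — reduce
  I7: { [A → E A .] }  — reduce
  I8: { [A → B B . B], [B → . * B x], [B → . c] }  — shift
  I9: { [A → B B B .] }  — reduce
  I10: { [E → , c .] }  — reduce
  I11: { [B → * B . x] }  — shift
  I12: { [B → * B x .] }  — reduce

No state contains both a complete item and a shift item.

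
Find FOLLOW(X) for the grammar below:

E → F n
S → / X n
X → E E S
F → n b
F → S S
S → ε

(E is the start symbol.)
To compute FOLLOW(X), find every occurrence of X on a right-hand side N → α X β: add FIRST(β) \ {ε}, and if β is empty or nullable also add FOLLOW(N). Iterate to a fixed point.

In S → / X n: X is followed by n, add FIRST(n) \ {ε} = { 'n' }

Taking the union: FOLLOW(X) = { 'n' }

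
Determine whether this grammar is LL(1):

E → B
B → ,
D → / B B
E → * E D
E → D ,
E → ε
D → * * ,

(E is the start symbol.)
A grammar is LL(1) if for each non-terminal N with multiple productions, the predict sets of those productions are pairwise disjoint, where PREDICT(N → α) = (FIRST(α) \ {ε}) ∪ (FOLLOW(N) if α ⇒* ε).

Relevant sets:
  FIRST(B) = { ',' }
  FIRST(D) = { '*', '/' }
  FOLLOW(E) = { $, '*', '/' }

For E:
  PREDICT(E → B) = { ',' }
  PREDICT(E → '*' E D) = { '*' }
  PREDICT(E → D ',') = { '*', '/' }
  PREDICT(E → ε) = { $, '*', '/' }
For D:
  PREDICT(D → '/' B B) = { '/' }
  PREDICT(D → '*' '*' ',') = { '*' }
B has a single production, so nothing to check there.

Conflict found: Predict set conflict for E: { '*' }
The grammar is NOT LL(1).

Answer: No. Predict set conflict for E: { '*' }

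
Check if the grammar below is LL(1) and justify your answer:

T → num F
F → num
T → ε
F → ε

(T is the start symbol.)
Relevant sets:
  FOLLOW(T) = { $ }
  FOLLOW(F) = { $ }

For T:
  PREDICT(T → num F) = { 'num' }
  PREDICT(T → ε) = { $ }
For F:
  PREDICT(F → num) = { 'num' }
  PREDICT(F → ε) = { $ }

All predict sets are disjoint. The grammar IS LL(1).

Answer: Yes, the grammar is LL(1).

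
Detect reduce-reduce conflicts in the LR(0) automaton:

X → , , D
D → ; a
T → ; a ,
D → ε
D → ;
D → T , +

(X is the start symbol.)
A reduce-reduce conflict occurs when an LR(0) state has two complete items [A → α .] and [B → β .] — both call for a reduction, and with no lookahead the parser cannot choose between them.

Augment with X' → X and build the canonical LR(0) collection (I0 = CLOSURE({[X' → . X]}), then GOTO on every symbol after a dot until no new states appear). It has 11 states:
  I0: { [X → . , , D], [X' → . X] }  — shift
  I1: { [X → , . , D] }  — shift
  I2: { [X' → X .] }  — accept
  I3: { [D → . ; a], [D → . ;], [D → . T , +], [D → .], [T → . ; a ,], [X → , , . D] }  — shift, reduce
  I4: { [D → ; . a], [D → ; .], [T → ; . a ,] }  — shift, reduce
  I5: { [X → , , D .] }  — reduce
  I6: { [D → T . , +] }  — shift
  I7: { [D → T , . +] }  — shift
  I8: { [D → T , + .] }  — reduce
  I9: { [D → ; a .], [T → ; a . ,] }  — shift, reduce
  I10: { [T → ; a , .] }  — reduce

No state contains more than one complete item.

Answer: No reduce-reduce conflicts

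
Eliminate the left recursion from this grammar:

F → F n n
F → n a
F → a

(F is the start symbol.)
F → n a F'
F → a F'
F' → n n F'
F' → ε

F is directly left-recursive. The standard transformation for
  A → A α₁ | ... | A α_m | β₁ | ... | β_n
is
  A  → β₁ A' | ... | β_n A'
  A' → α₁ A' | ... | α_m A' | ε

F → n a becomes F → n a F'
F → a becomes F → a F'
F → F n n becomes F' → n n F'
Add F' → ε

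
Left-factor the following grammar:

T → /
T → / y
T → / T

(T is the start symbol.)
Left-factoring transforms A → αβ₁ | αβ₂ into A → αA' and A' → β₁ | β₂
(α is the longest common prefix among the alternatives). Repeat until
no nonterminal has two alternatives with a common prefix.

Round 1: T has alternatives sharing prefix '/'. Introduce T': T → / T'
  Add: T' → ε
  Add: T' → y
  Add: T' → T

No remaining common prefixes — done.

Resulting grammar:
T → / T'
T' → ε
T' → y
T' → T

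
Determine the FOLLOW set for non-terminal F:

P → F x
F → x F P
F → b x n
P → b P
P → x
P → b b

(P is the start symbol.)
To compute FOLLOW(F), find every occurrence of F on a right-hand side N → α F β: add FIRST(β) \ {ε}, and if β is empty or nullable also add FOLLOW(N). Iterate to a fixed point.

In P → F x: F is followed by x, add FIRST(x) \ {ε} = { 'x' }
In F → x F P: F is followed by P, add FIRST(P) \ {ε} = { 'b', 'x' }

Taking the union: FOLLOW(F) = { 'b', 'x' }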